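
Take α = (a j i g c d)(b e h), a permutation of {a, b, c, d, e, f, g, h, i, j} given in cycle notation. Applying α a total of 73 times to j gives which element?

j lies in the 6-cycle (a j i g c d).
Powers repeat with period 6 on this cycle, and 73 mod 6 = 1, so α^73(j) = α^1(j).
Stepping 1 place around the cycle: j → i.

i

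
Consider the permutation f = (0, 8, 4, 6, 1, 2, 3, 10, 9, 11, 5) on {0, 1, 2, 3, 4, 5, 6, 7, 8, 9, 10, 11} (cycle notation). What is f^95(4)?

11

4 lies in the 11-cycle (0, 8, 4, 6, 1, 2, 3, 10, 9, 11, 5).
Since the cycle has length 11, f^95 acts on it the same as f^7 (95 mod 11 = 7).
Advancing 7 steps from 4: 4 → 6 → 1 → 2 → 3 → 10 → 9 → 11.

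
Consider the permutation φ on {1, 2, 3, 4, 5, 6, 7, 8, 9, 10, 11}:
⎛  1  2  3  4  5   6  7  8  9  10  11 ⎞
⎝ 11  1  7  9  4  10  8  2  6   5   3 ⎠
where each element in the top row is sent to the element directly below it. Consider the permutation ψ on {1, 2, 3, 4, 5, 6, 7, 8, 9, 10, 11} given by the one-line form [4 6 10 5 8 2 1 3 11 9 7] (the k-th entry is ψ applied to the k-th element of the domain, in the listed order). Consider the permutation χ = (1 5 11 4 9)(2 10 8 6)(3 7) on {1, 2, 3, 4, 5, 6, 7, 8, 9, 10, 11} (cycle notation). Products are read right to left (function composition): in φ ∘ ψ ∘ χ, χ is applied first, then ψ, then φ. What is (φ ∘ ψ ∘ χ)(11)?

(φ ∘ ψ ∘ χ)(11) = φ(ψ(χ(11))). χ(11) = 4, then ψ(4) = 5, then φ(5) = 4, so the result is 4.

4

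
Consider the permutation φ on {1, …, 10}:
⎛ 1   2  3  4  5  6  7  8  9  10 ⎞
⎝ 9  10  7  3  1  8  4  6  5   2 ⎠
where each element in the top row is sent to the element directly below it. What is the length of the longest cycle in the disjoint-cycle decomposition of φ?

Decomposing into disjoint cycles gives (1, 9, 5)(2, 10)(3, 7, 4)(6, 8); the longest has length 3.

3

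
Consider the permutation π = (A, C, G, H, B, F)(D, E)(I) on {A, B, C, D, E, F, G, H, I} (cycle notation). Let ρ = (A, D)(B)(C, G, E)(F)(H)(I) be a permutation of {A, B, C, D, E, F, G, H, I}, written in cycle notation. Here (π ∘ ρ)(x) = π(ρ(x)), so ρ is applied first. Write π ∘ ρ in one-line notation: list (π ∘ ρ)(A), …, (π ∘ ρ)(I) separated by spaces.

E F H C G A D B I

Chase each element through ρ then π: A → D → E; B → B → F; C → G → H; D → A → C; E → C → G; F → F → A; G → E → D; H → H → B; I → I → I.
Collecting the images, π ∘ ρ = [E F H C G A D B I].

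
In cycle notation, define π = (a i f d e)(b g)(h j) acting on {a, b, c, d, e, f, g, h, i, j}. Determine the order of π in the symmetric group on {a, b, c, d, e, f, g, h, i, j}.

10

The disjoint cycles have lengths 5, 2, 2, 1.
The order is lcm(5, 2, 2) = 10.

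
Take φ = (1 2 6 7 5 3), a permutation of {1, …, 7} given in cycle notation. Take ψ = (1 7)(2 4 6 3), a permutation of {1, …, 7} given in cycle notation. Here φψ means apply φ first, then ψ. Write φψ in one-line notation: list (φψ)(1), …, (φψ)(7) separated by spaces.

(φψ)(x) = ψ(φ(x)). Computing each image: ψ(φ(1)) = ψ(2) = 4, ψ(φ(2)) = ψ(6) = 3, ψ(φ(3)) = ψ(1) = 7, ψ(φ(4)) = ψ(4) = 6, ψ(φ(5)) = ψ(3) = 2, ψ(φ(6)) = ψ(7) = 1, ψ(φ(7)) = ψ(5) = 5.
Hence φψ = [4 3 7 6 2 1 5].

4 3 7 6 2 1 5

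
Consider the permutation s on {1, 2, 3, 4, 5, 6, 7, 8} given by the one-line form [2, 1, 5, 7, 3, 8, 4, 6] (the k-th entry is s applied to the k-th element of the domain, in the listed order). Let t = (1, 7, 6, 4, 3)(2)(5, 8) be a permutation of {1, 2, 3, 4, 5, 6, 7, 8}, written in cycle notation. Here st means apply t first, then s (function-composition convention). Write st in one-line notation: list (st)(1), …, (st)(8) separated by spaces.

Chase each element through t then s: 1 → 7 → 4; 2 → 2 → 1; 3 → 1 → 2; 4 → 3 → 5; 5 → 8 → 6; 6 → 4 → 7; 7 → 6 → 8; 8 → 5 → 3.
Collecting the images, st = [4 1 2 5 6 7 8 3].

4 1 2 5 6 7 8 3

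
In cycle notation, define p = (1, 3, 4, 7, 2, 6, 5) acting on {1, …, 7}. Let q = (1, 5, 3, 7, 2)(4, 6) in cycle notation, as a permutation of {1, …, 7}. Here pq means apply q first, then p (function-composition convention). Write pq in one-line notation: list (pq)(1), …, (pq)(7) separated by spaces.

Chase each element through q then p: 1 → 5 → 1; 2 → 1 → 3; 3 → 7 → 2; 4 → 6 → 5; 5 → 3 → 4; 6 → 4 → 7; 7 → 2 → 6.
So pq in one-line form is 1 3 2 5 4 7 6.

1 3 2 5 4 7 6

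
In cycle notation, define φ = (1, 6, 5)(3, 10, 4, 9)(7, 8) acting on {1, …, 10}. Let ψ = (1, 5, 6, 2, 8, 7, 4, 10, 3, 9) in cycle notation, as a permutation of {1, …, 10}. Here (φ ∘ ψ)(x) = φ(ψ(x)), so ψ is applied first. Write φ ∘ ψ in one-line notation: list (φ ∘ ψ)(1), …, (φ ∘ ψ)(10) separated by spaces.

1 7 3 4 5 2 9 8 6 10

Chase each element through ψ then φ: 1 → 5 → 1; 2 → 8 → 7; 3 → 9 → 3; 4 → 10 → 4; 5 → 6 → 5; 6 → 2 → 2; 7 → 4 → 9; 8 → 7 → 8; 9 → 1 → 6; 10 → 3 → 10.
Collecting the images, φ ∘ ψ = [1 7 3 4 5 2 9 8 6 10].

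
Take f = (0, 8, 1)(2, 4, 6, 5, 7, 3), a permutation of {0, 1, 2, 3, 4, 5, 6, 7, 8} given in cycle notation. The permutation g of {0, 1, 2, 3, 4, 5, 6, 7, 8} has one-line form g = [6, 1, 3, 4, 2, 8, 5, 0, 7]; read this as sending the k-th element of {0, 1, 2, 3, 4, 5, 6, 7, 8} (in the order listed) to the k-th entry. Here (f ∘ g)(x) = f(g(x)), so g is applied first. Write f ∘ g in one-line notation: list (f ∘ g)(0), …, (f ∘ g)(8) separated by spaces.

5 0 2 6 4 1 7 8 3

For each element, apply g then f: 0 → 6 → 5; 1 → 1 → 0; 2 → 3 → 2; 3 → 4 → 6; 4 → 2 → 4; 5 → 8 → 1; 6 → 5 → 7; 7 → 0 → 8; 8 → 7 → 3.
So f ∘ g in one-line form is 5 0 2 6 4 1 7 8 3.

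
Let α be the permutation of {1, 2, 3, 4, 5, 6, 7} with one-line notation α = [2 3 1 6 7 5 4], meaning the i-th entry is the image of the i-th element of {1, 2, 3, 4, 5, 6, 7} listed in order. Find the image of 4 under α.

6

4 is element number 4 of the domain, and entry number 4 of the one-line form is 6, so α(4) = 6.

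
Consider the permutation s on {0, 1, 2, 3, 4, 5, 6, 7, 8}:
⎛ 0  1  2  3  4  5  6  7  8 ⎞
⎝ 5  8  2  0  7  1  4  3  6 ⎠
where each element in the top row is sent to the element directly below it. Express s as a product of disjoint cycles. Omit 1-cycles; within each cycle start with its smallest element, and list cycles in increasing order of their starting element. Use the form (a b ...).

(0 5 1 8 6 4 7 3)

From 0: 0 → 5 → 1 → 8 → 6 → 4 → 7 → 3 → 0, closing the cycle (0 5 1 8 6 4 7 3).
Repeating from the next unused element and collecting all non-trivial cycles gives (0 5 1 8 6 4 7 3).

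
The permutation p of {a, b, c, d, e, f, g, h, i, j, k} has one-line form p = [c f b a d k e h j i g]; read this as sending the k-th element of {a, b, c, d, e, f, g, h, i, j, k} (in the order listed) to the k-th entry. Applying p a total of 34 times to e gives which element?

Tracing e → d → … returns to e after 8 steps, so e lies in an 8-cycle (a, c, b, f, k, g, e, d).
On an 8-cycle, p^8 is the identity, so p^34 = p^2 there (34 ≡ 2 mod 8).
Stepping 2 places around the cycle: e → d → a.

a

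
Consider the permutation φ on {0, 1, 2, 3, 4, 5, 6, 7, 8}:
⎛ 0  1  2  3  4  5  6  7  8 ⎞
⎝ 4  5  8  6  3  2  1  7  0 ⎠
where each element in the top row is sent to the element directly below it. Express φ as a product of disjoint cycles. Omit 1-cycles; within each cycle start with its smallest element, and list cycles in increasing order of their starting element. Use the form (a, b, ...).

(0, 4, 3, 6, 1, 5, 2, 8)

Iterating φ from 0 gives 0 → 4 → 3 → 6 → 1 → 5 → 2 → 8 → 0; that is the 8-cycle (0, 4, 3, 6, 1, 5, 2, 8).
Repeating from the next unused element and collecting all non-trivial cycles gives (0, 4, 3, 6, 1, 5, 2, 8).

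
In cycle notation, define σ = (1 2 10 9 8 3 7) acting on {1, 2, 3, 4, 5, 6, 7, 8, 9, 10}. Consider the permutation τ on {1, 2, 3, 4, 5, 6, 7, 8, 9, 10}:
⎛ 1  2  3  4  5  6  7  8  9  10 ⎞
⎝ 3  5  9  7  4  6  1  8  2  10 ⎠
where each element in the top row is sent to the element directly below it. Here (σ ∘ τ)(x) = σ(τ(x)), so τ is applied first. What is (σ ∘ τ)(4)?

τ(4) = 7, then σ(7) = 1; composing gives (σ ∘ τ)(4) = 1.

1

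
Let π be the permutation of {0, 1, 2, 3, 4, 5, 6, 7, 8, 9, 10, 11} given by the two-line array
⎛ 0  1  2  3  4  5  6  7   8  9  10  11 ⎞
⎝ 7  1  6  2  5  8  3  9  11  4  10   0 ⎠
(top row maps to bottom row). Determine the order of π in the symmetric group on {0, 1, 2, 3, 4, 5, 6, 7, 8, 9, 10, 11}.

The disjoint-cycle form of π has cycle lengths 7, 3, 1, 1.
Since disjoint cycles commute, ord(π) = lcm(7, 3) = 21.

21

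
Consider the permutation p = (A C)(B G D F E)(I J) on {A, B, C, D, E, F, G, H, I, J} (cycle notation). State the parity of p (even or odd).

The cycle lengths are 5, 2, 2, 1.
A cycle is odd iff its length is even; p has 2 even-length cycles, so sgn(p) = (−1)^2 and p is even.

even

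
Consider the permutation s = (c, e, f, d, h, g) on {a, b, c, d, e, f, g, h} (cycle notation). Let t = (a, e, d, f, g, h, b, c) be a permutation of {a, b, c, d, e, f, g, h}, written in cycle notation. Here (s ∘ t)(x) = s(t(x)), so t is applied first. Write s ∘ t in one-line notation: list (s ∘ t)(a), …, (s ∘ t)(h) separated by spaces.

f e a d h c g b

(s ∘ t)(x) = s(t(x)). Computing each image: s(t(a)) = s(e) = f, s(t(b)) = s(c) = e, s(t(c)) = s(a) = a, s(t(d)) = s(f) = d, s(t(e)) = s(d) = h, s(t(f)) = s(g) = c, s(t(g)) = s(h) = g, s(t(h)) = s(b) = b.
Hence s ∘ t = [f e a d h c g b].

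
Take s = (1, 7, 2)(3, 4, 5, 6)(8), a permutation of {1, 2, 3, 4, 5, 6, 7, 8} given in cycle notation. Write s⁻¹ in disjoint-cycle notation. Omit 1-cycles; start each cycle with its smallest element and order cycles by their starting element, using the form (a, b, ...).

(1, 2, 7)(3, 6, 5, 4)

Inverting a permutation written in cycle notation just reverses the order within every cycle.
Reversing each cycle of s and rotating so the smallest element leads gives (1, 2, 7)(3, 6, 5, 4).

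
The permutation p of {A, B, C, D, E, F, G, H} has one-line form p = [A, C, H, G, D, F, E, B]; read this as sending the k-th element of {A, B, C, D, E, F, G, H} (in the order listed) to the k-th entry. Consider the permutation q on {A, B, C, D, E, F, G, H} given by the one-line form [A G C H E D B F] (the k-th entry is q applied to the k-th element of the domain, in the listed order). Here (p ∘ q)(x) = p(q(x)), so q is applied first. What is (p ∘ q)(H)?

F

(p ∘ q)(H) = p(q(H)). q(H) = F, then p(F) = F. So (p ∘ q)(H) = F.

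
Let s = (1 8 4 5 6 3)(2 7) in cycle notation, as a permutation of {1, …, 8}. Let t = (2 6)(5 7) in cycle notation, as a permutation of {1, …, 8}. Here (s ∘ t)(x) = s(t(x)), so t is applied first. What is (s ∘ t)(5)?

First apply t: t(5) = 7, then s(7) = 2. Thus (s ∘ t)(5) = 2.

2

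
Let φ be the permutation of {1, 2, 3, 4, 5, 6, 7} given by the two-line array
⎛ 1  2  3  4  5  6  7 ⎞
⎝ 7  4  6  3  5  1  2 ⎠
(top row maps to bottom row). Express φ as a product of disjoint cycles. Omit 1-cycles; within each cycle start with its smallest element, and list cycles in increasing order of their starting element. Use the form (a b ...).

(1 7 2 4 3 6)

From 1: 1 → 7 → 2 → 4 → 3 → 6 → 1, closing the cycle (1 7 2 4 3 6).
Repeating from the next unused element and collecting all non-trivial cycles gives (1 7 2 4 3 6).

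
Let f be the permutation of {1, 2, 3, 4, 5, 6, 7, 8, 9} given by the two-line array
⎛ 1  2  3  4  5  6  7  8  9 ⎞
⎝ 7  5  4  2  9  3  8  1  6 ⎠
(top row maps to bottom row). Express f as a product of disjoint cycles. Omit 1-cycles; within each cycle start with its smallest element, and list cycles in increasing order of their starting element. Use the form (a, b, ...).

Iterating f from 1 gives 1 → 7 → 8 → 1; that is the 3-cycle (1, 7, 8).
Repeating from the next unused element and collecting all non-trivial cycles gives (1, 7, 8)(2, 5, 9, 6, 3, 4).

(1, 7, 8)(2, 5, 9, 6, 3, 4)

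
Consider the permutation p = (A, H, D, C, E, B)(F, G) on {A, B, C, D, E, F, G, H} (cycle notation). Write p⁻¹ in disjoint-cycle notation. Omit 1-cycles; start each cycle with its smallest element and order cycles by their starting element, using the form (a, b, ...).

The inverse reverses each cycle.
Reversing each cycle of p and rotating so the smallest element leads gives (A, B, E, C, D, H)(F, G).

(A, B, E, C, D, H)(F, G)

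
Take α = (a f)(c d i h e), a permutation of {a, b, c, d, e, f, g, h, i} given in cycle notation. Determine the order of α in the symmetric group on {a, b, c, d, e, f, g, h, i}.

10

The cycle type of α is (5, 2, 1, 1).
The order of α is the least common multiple of its cycle lengths: lcm(5, 2) = 10.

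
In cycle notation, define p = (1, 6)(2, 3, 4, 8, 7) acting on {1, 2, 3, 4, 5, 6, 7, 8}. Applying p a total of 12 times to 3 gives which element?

3 lies in the 5-cycle (2, 3, 4, 8, 7).
On a 5-cycle, p^5 is the identity, so p^12 = p^2 there (12 ≡ 2 mod 5).
Stepping 2 places around the cycle: 3 → 4 → 8.

8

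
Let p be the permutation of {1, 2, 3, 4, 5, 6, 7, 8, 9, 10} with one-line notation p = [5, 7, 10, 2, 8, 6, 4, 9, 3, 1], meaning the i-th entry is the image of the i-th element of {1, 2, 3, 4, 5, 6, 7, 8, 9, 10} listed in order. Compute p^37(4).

Tracing 4 → 2 → … returns to 4 after 3 steps, so 4 lies in a 3-cycle (2, 7, 4).
On a 3-cycle, p^3 is the identity, so p^37 = p^1 there (37 ≡ 1 mod 3).
Stepping 1 place around the cycle: 4 → 2.

2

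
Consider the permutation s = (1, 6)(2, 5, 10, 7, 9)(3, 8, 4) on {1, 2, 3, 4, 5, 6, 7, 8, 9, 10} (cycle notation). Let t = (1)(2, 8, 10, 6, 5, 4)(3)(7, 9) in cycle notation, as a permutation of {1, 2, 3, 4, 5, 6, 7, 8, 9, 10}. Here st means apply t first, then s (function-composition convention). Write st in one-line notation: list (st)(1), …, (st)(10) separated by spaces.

6 4 8 5 3 10 2 7 9 1

(st)(x) = s(t(x)). Computing each image: s(t(1)) = s(1) = 6, s(t(2)) = s(8) = 4, s(t(3)) = s(3) = 8, s(t(4)) = s(2) = 5, s(t(5)) = s(4) = 3, s(t(6)) = s(5) = 10, s(t(7)) = s(9) = 2, s(t(8)) = s(10) = 7, s(t(9)) = s(7) = 9, s(t(10)) = s(6) = 1.
Hence st = [6 4 8 5 3 10 2 7 9 1].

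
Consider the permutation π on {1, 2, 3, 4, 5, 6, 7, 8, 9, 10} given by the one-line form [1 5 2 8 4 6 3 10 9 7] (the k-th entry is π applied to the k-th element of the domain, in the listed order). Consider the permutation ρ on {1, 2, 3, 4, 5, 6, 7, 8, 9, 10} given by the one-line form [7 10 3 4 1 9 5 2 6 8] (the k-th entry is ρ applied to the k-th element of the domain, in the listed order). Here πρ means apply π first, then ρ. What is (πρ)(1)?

7

First apply π: π(1) = 1, then ρ(1) = 7. Thus (πρ)(1) = 7.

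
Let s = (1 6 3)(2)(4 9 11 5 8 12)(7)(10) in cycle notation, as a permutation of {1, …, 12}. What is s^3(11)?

12

11 lies in the 6-cycle (4 9 11 5 8 12).
Advancing 3 steps from 11: 11 → 5 → 8 → 12.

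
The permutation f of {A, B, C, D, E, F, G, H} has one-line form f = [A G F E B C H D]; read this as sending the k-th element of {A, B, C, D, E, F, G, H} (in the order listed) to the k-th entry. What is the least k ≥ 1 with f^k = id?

10

The disjoint-cycle form of f has cycle lengths 5, 2, 1.
Since disjoint cycles commute, ord(f) = lcm(5, 2) = 10.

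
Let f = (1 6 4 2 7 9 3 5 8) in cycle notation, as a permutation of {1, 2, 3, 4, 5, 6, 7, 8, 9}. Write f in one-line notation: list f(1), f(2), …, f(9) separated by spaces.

6 7 5 2 8 4 9 1 3

Reading each image from the cycles: 1↦6, 2↦7, 3↦5, 4↦2, 5↦8, 6↦4, 7↦9, 8↦1, 9↦3.
Listing these in domain order gives 6 7 5 2 8 4 9 1 3.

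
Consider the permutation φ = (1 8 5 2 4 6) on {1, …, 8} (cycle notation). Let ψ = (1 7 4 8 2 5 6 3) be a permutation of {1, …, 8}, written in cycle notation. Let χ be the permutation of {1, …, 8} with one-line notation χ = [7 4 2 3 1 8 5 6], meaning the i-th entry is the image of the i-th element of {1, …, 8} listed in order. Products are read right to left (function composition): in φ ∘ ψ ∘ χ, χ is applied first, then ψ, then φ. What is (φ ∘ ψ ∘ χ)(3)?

2

Chase 3: χ(3) = 2; ψ(2) = 5; φ(5) = 2. Hence (φ ∘ ψ ∘ χ)(3) = 2.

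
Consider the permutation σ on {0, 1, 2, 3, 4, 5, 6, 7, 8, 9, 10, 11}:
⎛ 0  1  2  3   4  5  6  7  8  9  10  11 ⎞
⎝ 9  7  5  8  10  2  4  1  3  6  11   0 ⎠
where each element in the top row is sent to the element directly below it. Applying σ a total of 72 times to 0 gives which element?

Tracing 0 → 9 → … returns to 0 after 6 steps, so 0 lies in a 6-cycle (0, 9, 6, 4, 10, 11).
Powers repeat with period 6 on this cycle, and 72 mod 6 = 0, so σ^72(0) = σ^0(0).
So σ^72(0) = 0.

0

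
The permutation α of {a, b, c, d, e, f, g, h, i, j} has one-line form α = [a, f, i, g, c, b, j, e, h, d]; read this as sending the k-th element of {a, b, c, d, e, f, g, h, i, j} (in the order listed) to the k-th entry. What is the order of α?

12

Writing α as disjoint cycles, the cycle lengths are 4, 3, 2, 1.
The order is lcm(4, 3, 2) = 12.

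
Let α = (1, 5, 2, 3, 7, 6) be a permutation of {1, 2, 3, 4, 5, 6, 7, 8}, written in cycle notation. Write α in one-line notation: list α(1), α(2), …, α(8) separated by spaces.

Image by image: 1↦5, 2↦3, 3↦7, 4↦4, 5↦2, 6↦1, 7↦6, 8↦8.
Listing these in domain order gives 5 3 7 4 2 1 6 8.

5 3 7 4 2 1 6 8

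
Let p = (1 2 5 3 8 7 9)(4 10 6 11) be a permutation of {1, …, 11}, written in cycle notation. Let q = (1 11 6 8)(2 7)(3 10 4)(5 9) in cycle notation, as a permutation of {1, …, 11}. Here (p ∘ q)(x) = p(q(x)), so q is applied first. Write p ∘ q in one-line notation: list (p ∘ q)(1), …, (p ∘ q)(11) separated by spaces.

4 9 6 8 1 7 5 2 3 10 11

Chase each element through q then p: 1 → 11 → 4; 2 → 7 → 9; 3 → 10 → 6; 4 → 3 → 8; 5 → 9 → 1; 6 → 8 → 7; 7 → 2 → 5; 8 → 1 → 2; 9 → 5 → 3; 10 → 4 → 10; 11 → 6 → 11.
So p ∘ q in one-line form is 4 9 6 8 1 7 5 2 3 10 11.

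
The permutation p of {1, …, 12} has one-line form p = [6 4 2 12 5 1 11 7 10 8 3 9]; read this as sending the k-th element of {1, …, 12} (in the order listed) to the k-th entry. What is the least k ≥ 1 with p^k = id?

18

Decomposing into disjoint cycles gives cycle lengths 9, 2, 1.
Since disjoint cycles commute, ord(p) = lcm(9, 2) = 18.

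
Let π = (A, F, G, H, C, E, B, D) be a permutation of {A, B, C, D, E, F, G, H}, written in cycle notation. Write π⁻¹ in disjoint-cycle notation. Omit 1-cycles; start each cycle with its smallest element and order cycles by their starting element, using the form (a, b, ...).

If π sends a → b within a cycle, π⁻¹ sends b → a; equivalently, reverse each cycle.
After reversing and putting each cycle's least element first, π⁻¹ = (A, D, B, E, C, H, G, F).

(A, D, B, E, C, H, G, F)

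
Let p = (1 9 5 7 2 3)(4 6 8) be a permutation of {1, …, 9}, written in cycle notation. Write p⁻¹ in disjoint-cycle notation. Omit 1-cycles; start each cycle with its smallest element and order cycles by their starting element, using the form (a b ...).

The inverse reverses each cycle.
Reversing each cycle of p and rotating so the smallest element leads gives (1 3 2 7 5 9)(4 8 6).

(1 3 2 7 5 9)(4 8 6)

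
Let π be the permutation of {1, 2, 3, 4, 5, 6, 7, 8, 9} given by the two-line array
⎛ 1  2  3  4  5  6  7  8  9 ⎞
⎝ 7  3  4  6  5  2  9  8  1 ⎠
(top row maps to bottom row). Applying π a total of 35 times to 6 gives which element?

Tracing 6 → 2 → … returns to 6 after 4 steps, so 6 lies in a 4-cycle (2 3 4 6).
Since the cycle has length 4, π^35 acts on it the same as π^3 (35 mod 4 = 3).
Stepping 3 places around the cycle: 6 → 2 → 3 → 4.

4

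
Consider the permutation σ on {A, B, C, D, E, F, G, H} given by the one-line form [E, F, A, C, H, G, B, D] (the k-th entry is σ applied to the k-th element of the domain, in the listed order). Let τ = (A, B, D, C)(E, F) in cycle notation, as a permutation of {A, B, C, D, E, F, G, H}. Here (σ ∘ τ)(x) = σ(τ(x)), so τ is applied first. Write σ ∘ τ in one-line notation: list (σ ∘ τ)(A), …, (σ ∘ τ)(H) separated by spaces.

F C E A G H B D

For each element, apply τ then σ: A → B → F; B → D → C; C → A → E; D → C → A; E → F → G; F → E → H; G → G → B; H → H → D.
So σ ∘ τ in one-line form is F C E A G H B D.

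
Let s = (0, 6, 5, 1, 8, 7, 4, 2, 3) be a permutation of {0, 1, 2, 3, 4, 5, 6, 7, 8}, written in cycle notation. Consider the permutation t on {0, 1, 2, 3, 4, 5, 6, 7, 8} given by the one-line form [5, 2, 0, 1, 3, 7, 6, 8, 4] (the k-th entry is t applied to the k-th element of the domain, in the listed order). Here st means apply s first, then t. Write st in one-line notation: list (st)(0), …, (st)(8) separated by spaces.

For each element, apply s then t: 0 → 6 → 6; 1 → 8 → 4; 2 → 3 → 1; 3 → 0 → 5; 4 → 2 → 0; 5 → 1 → 2; 6 → 5 → 7; 7 → 4 → 3; 8 → 7 → 8.
Collecting the images, st = [6 4 1 5 0 2 7 3 8].

6 4 1 5 0 2 7 3 8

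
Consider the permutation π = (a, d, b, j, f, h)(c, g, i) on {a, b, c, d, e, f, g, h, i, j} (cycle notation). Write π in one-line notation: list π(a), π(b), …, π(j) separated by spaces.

Reading each image from the cycles: a↦d, b↦j, c↦g, d↦b, e↦e, f↦h, g↦i, h↦a, i↦c, j↦f.
So the one-line form is d j g b e h i a c f.

d j g b e h i a c f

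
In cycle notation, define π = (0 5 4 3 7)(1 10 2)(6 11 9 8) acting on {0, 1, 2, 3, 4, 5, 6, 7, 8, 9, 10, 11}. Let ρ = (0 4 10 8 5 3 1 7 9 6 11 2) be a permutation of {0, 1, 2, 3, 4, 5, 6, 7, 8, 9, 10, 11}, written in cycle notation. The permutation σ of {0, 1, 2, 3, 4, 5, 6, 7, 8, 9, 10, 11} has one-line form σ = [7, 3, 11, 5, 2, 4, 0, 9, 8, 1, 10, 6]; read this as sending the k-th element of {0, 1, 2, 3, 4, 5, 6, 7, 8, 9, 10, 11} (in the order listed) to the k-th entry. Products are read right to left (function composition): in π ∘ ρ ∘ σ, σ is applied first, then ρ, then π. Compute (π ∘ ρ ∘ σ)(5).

(π ∘ ρ ∘ σ)(5) = π(ρ(σ(5))). σ(5) = 4, then ρ(4) = 10, then π(10) = 2, so the result is 2.

2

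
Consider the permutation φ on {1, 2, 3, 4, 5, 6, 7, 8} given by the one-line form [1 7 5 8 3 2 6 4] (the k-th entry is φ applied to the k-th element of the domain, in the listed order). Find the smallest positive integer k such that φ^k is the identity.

Writing φ as disjoint cycles, the cycle lengths are 3, 2, 2, 1.
Since disjoint cycles commute, ord(φ) = lcm(3, 2, 2) = 6.

6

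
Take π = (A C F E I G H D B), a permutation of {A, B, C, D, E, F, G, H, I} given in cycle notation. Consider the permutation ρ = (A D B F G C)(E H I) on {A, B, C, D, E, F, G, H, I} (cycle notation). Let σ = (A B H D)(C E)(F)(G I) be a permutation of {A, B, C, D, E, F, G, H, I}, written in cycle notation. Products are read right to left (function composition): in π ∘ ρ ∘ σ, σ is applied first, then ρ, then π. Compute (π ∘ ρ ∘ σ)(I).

F

Apply the permutations in order: σ(I) = G, then ρ(G) = C, then π(C) = F. So (π ∘ ρ ∘ σ)(I) = F.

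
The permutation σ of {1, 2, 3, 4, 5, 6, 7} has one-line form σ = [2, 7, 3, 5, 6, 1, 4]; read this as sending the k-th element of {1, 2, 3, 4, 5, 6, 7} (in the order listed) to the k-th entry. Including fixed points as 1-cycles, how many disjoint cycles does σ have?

2

The cycle decomposition is (1, 2, 7, 4, 5, 6)(3), which has 2 cycles (counting 1-cycles).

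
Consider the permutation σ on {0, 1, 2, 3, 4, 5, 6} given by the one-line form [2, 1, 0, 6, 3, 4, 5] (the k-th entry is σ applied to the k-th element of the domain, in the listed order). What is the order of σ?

4

The disjoint-cycle form of σ has cycle lengths 4, 2, 1.
The order of σ is the least common multiple of its cycle lengths: lcm(4, 2) = 4.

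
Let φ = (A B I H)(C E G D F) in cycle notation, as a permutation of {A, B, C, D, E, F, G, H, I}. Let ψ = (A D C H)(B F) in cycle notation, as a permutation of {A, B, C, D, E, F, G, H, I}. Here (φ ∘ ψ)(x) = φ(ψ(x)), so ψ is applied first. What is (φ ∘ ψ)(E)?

G

(φ ∘ ψ)(E) = φ(ψ(E)). ψ(E) = E, then φ(E) = G. So (φ ∘ ψ)(E) = G.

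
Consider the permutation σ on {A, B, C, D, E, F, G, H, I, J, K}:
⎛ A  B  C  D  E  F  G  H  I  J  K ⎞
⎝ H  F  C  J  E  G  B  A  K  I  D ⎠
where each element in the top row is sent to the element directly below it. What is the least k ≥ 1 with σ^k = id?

Writing σ as disjoint cycles, the cycle lengths are 4, 3, 2, 1, 1.
The order is lcm(4, 3, 2) = 12.

12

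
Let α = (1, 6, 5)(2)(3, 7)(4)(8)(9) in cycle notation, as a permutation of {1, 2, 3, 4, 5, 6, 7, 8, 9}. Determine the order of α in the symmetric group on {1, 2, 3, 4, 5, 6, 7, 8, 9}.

The cycle type of α is (3, 2, 1, 1, 1, 1).
Since disjoint cycles commute, ord(α) = lcm(3, 2) = 6.

6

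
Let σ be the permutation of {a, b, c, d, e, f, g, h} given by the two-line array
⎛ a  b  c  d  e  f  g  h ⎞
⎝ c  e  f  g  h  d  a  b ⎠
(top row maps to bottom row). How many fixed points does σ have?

No element satisfies σ(x) = x, so there are 0 fixed points.

0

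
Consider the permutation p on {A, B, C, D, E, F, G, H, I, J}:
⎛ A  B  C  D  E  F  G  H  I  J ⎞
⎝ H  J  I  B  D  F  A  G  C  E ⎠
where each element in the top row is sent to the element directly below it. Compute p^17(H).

A

Tracing H → G → … returns to H after 3 steps, so H lies in a 3-cycle (A, H, G).
Since the cycle has length 3, p^17 acts on it the same as p^2 (17 mod 3 = 2).
Advancing 2 steps from H: H → G → A.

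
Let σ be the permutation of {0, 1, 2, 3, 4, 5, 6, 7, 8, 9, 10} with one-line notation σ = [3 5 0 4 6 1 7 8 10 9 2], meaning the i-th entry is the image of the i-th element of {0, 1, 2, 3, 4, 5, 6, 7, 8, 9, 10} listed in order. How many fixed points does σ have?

1

The fixed points (elements with σ(x) = x) are {9}, so there is 1.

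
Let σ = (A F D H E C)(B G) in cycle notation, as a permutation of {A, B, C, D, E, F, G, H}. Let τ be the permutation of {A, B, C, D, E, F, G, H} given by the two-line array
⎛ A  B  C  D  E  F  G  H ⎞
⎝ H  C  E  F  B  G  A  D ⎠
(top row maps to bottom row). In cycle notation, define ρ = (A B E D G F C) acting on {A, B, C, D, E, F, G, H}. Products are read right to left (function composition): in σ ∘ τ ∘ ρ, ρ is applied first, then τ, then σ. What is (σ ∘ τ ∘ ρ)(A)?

A

Chase A: ρ(A) = B; τ(B) = C; σ(C) = A. Hence (σ ∘ τ ∘ ρ)(A) = A.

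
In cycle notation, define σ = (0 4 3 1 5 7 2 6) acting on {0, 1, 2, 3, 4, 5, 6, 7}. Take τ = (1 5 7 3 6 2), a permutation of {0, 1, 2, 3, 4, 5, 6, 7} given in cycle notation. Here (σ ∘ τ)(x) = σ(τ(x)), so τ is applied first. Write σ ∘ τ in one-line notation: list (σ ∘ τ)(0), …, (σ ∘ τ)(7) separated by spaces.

4 7 5 0 3 2 6 1

(σ ∘ τ)(x) = σ(τ(x)). Computing each image: σ(τ(0)) = σ(0) = 4, σ(τ(1)) = σ(5) = 7, σ(τ(2)) = σ(1) = 5, σ(τ(3)) = σ(6) = 0, σ(τ(4)) = σ(4) = 3, σ(τ(5)) = σ(7) = 2, σ(τ(6)) = σ(2) = 6, σ(τ(7)) = σ(3) = 1.
Hence σ ∘ τ = [4 7 5 0 3 2 6 1].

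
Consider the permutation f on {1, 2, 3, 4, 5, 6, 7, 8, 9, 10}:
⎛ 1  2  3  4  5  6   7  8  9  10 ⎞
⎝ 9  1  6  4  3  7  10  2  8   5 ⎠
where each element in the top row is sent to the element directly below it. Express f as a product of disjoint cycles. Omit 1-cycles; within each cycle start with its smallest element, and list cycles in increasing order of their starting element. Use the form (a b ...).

From 1: 1 → 9 → 8 → 2 → 1, closing the cycle (1 9 8 2).
Repeating from the next unused element and collecting all non-trivial cycles gives (1 9 8 2)(3 6 7 10 5).

(1 9 8 2)(3 6 7 10 5)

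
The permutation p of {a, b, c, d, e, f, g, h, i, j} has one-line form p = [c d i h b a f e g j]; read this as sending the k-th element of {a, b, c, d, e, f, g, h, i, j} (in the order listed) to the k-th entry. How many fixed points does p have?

1

The fixed points (elements with p(x) = x) are {j}, so there is 1.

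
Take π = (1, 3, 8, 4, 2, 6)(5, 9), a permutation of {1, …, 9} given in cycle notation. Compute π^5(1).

1 lies in the 6-cycle (1, 3, 8, 4, 2, 6).
Stepping 5 places around the cycle: 1 → 3 → 8 → 4 → 2 → 6.

6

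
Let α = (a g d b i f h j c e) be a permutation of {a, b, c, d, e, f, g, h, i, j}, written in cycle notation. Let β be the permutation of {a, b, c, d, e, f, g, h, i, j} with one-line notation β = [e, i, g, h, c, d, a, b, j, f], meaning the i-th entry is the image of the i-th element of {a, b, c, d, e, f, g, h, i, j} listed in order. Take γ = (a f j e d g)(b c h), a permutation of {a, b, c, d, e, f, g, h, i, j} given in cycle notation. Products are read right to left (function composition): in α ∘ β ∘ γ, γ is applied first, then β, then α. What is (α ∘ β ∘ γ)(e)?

Chase e: γ(e) = d; β(d) = h; α(h) = j. Hence (α ∘ β ∘ γ)(e) = j.

j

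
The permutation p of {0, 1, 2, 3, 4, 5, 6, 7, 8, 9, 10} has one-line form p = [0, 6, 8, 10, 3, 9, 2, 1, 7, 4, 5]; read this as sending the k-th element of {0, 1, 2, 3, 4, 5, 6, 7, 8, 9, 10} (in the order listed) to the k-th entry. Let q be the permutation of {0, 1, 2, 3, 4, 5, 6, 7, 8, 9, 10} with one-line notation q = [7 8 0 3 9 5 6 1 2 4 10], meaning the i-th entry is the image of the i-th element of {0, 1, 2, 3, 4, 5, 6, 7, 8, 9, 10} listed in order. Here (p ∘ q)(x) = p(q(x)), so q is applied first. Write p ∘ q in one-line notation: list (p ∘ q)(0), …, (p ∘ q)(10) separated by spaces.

(p ∘ q)(x) = p(q(x)). Computing each image: p(q(0)) = p(7) = 1, p(q(1)) = p(8) = 7, p(q(2)) = p(0) = 0, p(q(3)) = p(3) = 10, p(q(4)) = p(9) = 4, p(q(5)) = p(5) = 9, p(q(6)) = p(6) = 2, p(q(7)) = p(1) = 6, p(q(8)) = p(2) = 8, p(q(9)) = p(4) = 3, p(q(10)) = p(10) = 5.
Hence p ∘ q = [1 7 0 10 4 9 2 6 8 3 5].

1 7 0 10 4 9 2 6 8 3 5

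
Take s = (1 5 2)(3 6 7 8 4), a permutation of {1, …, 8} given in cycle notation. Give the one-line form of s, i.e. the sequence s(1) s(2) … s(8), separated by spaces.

Each element maps to the next entry in its cycle (wrapping to the front): 1→5, 2→1, 3→6, 4→3, 5→2, 6→7, 7→8, 8→4.
Listing these in domain order gives 5 1 6 3 2 7 8 4.

5 1 6 3 2 7 8 4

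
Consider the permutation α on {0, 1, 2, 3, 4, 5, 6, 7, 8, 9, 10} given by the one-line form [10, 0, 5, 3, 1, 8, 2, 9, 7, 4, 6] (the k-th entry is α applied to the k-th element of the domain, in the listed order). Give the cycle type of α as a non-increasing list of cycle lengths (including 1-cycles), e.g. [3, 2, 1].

The disjoint cycles are (0 10 6 2 5 8 7 9 4 1)(3), with lengths 10, 1 in non-increasing order.

[10, 1]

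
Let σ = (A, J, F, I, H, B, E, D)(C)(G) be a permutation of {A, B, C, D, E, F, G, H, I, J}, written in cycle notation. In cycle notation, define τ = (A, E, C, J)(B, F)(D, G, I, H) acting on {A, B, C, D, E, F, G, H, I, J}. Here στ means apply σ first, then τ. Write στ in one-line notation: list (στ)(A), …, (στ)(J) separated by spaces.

A C J E G H I F D B

For each element, apply σ then τ: A → J → A; B → E → C; C → C → J; D → A → E; E → D → G; F → I → H; G → G → I; H → B → F; I → H → D; J → F → B.
So στ in one-line form is A C J E G H I F D B.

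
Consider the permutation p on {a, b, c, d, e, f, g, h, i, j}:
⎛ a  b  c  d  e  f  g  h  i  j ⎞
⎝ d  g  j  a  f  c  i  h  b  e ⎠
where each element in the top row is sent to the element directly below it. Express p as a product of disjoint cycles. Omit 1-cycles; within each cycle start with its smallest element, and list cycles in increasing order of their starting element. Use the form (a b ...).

(a d)(b g i)(c j e f)

Start at a and follow images: a → d → a, giving the cycle (a d).
Repeating from the next unused element and collecting all non-trivial cycles gives (a d)(b g i)(c j e f).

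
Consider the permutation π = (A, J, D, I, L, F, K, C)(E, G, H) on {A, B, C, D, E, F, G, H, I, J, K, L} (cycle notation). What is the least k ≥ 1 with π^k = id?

The disjoint cycles have lengths 8, 3, 1.
The order is lcm(8, 3) = 24.

24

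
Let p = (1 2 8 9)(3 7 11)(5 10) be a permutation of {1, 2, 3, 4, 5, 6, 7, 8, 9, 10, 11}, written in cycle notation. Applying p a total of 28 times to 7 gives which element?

11

7 lies in the 3-cycle (3 7 11).
Since the cycle has length 3, p^28 acts on it the same as p^1 (28 mod 3 = 1).
Stepping 1 place around the cycle: 7 → 11.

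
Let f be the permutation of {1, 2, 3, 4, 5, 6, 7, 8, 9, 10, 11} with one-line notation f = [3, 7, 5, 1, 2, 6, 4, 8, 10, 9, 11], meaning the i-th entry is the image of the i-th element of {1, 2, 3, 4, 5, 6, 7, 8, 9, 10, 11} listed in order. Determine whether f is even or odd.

In disjoint-cycle form the cycle lengths are 6, 2, 1, 1, 1.
A cycle of length ℓ contributes ℓ−1 transpositions, so f is a product of 5 + 1 = 6 transpositions — even.

even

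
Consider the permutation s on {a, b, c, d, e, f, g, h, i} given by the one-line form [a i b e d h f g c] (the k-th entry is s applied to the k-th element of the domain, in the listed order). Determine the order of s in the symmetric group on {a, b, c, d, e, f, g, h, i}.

6

The disjoint-cycle form of s has cycle lengths 3, 3, 2, 1.
The order of s is the least common multiple of its cycle lengths: lcm(3, 3, 2) = 6.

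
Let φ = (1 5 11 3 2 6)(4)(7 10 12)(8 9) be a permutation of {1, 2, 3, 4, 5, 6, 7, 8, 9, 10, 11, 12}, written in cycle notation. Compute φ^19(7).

10

7 lies in the 3-cycle (7 10 12).
On a 3-cycle, φ^3 is the identity, so φ^19 = φ^1 there (19 ≡ 1 mod 3).
Stepping 1 place around the cycle: 7 → 10.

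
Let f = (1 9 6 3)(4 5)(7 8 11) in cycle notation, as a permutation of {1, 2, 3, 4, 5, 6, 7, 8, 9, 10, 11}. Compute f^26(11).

8

11 lies in the 3-cycle (7 8 11).
Since the cycle has length 3, f^26 acts on it the same as f^2 (26 mod 3 = 2).
Stepping 2 places around the cycle: 11 → 7 → 8.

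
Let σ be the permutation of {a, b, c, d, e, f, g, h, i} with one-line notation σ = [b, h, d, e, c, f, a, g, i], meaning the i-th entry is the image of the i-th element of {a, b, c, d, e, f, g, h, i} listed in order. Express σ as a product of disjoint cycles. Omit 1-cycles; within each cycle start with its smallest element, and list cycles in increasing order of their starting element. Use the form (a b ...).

(a b h g)(c d e)

Iterating σ from a gives a → b → h → g → a; that is the 4-cycle (a b h g).
Repeating from the next unused element and collecting all non-trivial cycles gives (a b h g)(c d e).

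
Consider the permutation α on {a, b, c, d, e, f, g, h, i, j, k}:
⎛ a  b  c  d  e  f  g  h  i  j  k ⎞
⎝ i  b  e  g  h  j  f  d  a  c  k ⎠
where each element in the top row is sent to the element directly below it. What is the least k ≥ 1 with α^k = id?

Decomposing into disjoint cycles gives cycle lengths 7, 2, 1, 1.
The order is lcm(7, 2) = 14.

14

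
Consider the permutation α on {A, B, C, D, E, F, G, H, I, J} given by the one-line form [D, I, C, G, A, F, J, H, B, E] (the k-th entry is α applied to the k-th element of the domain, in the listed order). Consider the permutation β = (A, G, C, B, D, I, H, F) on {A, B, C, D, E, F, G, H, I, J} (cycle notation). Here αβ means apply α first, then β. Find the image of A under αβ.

First apply α: α(A) = D, then β(D) = I. Thus (αβ)(A) = I.

I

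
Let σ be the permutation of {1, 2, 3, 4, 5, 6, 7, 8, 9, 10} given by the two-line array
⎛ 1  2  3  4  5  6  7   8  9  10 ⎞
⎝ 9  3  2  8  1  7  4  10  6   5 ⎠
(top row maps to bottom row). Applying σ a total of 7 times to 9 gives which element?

1

Tracing 9 → 6 → … returns to 9 after 8 steps, so 9 lies in an 8-cycle (1 9 6 7 4 8 10 5).
Advancing 7 steps from 9: 9 → 6 → 7 → 4 → 8 → 10 → 5 → 1.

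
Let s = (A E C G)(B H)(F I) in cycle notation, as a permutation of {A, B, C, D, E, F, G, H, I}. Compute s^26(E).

E lies in the 4-cycle (A E C G).
Powers repeat with period 4 on this cycle, and 26 mod 4 = 2, so s^26(E) = s^2(E).
Stepping 2 places around the cycle: E → C → G.

G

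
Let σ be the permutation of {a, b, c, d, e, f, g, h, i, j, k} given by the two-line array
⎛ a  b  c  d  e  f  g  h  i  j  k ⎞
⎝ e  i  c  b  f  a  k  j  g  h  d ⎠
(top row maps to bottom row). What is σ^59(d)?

Tracing d → b → … returns to d after 5 steps, so d lies in a 5-cycle (b i g k d).
Powers repeat with period 5 on this cycle, and 59 mod 5 = 4, so σ^59(d) = σ^4(d).
Stepping 4 places around the cycle: d → b → i → g → k.

k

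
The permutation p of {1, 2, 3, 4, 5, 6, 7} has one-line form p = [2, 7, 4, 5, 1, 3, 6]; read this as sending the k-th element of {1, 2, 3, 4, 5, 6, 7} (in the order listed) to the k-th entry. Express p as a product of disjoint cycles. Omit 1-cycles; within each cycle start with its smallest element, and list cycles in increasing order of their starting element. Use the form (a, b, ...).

Start at 1 and follow images: 1 → 2 → 7 → 6 → 3 → 4 → 5 → 1, giving the cycle (1, 2, 7, 6, 3, 4, 5).
Repeating from the next unused element and collecting all non-trivial cycles gives (1, 2, 7, 6, 3, 4, 5).

(1, 2, 7, 6, 3, 4, 5)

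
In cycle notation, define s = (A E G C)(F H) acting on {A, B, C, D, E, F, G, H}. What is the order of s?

4

The cycle type of s is (4, 2, 1, 1).
The order of s is the least common multiple of its cycle lengths: lcm(4, 2) = 4.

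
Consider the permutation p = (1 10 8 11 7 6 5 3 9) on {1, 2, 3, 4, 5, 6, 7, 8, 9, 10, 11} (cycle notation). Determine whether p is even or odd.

even

The cycle lengths are 9, 1, 1.
A cycle of length ℓ contributes ℓ−1 transpositions, so p is a product of 8 transpositions — even.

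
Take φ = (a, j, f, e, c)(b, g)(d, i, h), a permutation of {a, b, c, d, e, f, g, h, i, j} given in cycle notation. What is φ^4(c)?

e

c lies in the 5-cycle (a, j, f, e, c).
Advancing 4 steps from c: c → a → j → f → e.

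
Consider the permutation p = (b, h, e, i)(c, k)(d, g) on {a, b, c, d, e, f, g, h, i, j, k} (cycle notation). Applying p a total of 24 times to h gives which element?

h

h lies in the 4-cycle (b, h, e, i).
Powers repeat with period 4 on this cycle, and 24 mod 4 = 0, so p^24(h) = p^0(h).
So p^24(h) = h.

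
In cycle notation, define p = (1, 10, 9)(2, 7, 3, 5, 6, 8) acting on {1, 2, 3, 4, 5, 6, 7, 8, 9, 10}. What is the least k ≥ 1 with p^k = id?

6

The cycle type of p is (6, 3, 1).
The order of p is the least common multiple of its cycle lengths: lcm(6, 3) = 6.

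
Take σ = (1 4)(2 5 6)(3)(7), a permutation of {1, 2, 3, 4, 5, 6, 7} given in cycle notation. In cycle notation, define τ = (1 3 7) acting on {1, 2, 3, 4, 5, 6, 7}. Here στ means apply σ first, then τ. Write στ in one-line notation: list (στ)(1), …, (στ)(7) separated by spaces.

Chase each element through σ then τ: 1 → 4 → 4; 2 → 5 → 5; 3 → 3 → 7; 4 → 1 → 3; 5 → 6 → 6; 6 → 2 → 2; 7 → 7 → 1.
So στ in one-line form is 4 5 7 3 6 2 1.

4 5 7 3 6 2 1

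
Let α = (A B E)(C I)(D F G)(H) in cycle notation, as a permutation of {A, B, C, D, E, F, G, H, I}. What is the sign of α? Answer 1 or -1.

-1

The cycle lengths are 3, 3, 2, 1.
A cycle of length ℓ contributes ℓ−1 transpositions, so α is a product of 2 + 2 + 1 = 5 transpositions — odd.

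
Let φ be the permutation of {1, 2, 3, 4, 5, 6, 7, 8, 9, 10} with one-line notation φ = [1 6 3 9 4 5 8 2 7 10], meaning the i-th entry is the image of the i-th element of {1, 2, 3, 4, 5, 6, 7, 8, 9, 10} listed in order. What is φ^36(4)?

Tracing 4 → 9 → … returns to 4 after 7 steps, so 4 lies in a 7-cycle (2, 6, 5, 4, 9, 7, 8).
Powers repeat with period 7 on this cycle, and 36 mod 7 = 1, so φ^36(4) = φ^1(4).
Stepping 1 place around the cycle: 4 → 9.

9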